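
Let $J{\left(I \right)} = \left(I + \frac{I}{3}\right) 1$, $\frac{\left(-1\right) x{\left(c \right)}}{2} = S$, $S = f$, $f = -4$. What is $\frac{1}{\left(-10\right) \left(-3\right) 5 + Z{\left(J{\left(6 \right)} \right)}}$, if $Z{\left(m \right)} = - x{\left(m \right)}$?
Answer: $\frac{1}{142} \approx 0.0070423$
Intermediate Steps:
$S = -4$
$x{\left(c \right)} = 8$ ($x{\left(c \right)} = \left(-2\right) \left(-4\right) = 8$)
$J{\left(I \right)} = \frac{4 I}{3}$ ($J{\left(I \right)} = \left(I + I \frac{1}{3}\right) 1 = \left(I + \frac{I}{3}\right) 1 = \frac{4 I}{3} \cdot 1 = \frac{4 I}{3}$)
$Z{\left(m \right)} = -8$ ($Z{\left(m \right)} = \left(-1\right) 8 = -8$)
$\frac{1}{\left(-10\right) \left(-3\right) 5 + Z{\left(J{\left(6 \right)} \right)}} = \frac{1}{\left(-10\right) \left(-3\right) 5 - 8} = \frac{1}{30 \cdot 5 - 8} = \frac{1}{150 - 8} = \frac{1}{142}$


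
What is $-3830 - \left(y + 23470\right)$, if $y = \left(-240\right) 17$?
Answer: $-23220$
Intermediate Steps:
$y = -4080$
$-3830 - \left(y + 23470\right) = -3830 - \left(-4080 + 23470\right) = -3830 - 19390 = -23220$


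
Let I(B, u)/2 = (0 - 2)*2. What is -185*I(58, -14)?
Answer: 1480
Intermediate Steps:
I(B, u) = -8 (I(B, u) = 2*((0 - 2)*2) = 2*(-2*2) = 2*(-4) = -8)
-185*I(58, -14) = -185*(-8) = 1480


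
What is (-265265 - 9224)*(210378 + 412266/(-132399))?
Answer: -2548486217650628/44133 ≈ -5.7746e+10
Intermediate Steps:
(-265265 - 9224)*(210378 + 412266/(-132399)) = -274489*(210378 + 412266*(-1/132399)) = -274489*(210378 - 137422/44133) = -274489*9284474852/44133 = -2548486217650628/44133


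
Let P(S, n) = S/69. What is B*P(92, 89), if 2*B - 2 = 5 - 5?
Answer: 4/3 ≈ 1.3333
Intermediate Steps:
B = 1 (B = 1 + (5 - 5)/2 = 1 + (½)*0 = 1 + 0 = 1)
P(S, n) = S/69
B*P(92, 89) = 1*((1/69)*92) = 1*(4/3) = 4/3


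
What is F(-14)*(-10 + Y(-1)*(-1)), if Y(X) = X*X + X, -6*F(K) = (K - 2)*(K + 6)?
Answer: 640/3 ≈ 213.33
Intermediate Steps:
F(K) = -(-2 + K)*(6 + K)/6 (F(K) = -(K - 2)*(K + 6)/6 = -(-2 + K)*(6 + K)/6)
Y(X) = X + X² (Y(X) = X² + X = X + X²)
F(-14)*(-10 + Y(-1)*(-1)) = (2 - ⅔*(-14) - ⅙*(-14)²)*(-10 - (1 - 1)*(-1)) = (2 + 28/3 - ⅙*196)*(-10 - 1*0*(-1)) = (2 + 28/3 - 98/3)*(-10 + 0*(-1)) = -64*(-10 + 0)/3 = -64/3*(-10) = 640/3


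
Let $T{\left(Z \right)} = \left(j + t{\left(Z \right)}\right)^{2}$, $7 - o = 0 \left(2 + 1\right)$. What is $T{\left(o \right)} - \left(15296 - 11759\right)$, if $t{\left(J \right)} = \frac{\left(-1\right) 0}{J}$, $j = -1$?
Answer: $-3536$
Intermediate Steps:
$o = 7$ ($o = 7 - 0 \left(2 + 1\right) = 7 - 0 \cdot 3 = 7 - 0 = 7 + 0 = 7$)
$t{\left(J \right)} = 0$ ($t{\left(J \right)} = \frac{0}{J} = 0$)
$T{\left(Z \right)} = 1$ ($T{\left(Z \right)} = \left(-1 + 0\right)^{2} = \left(-1\right)^{2} = 1$)
$T{\left(o \right)} - \left(15296 - 11759\right) = 1 - \left(15296 - 11759\right) = 1 - 3537 = -3536$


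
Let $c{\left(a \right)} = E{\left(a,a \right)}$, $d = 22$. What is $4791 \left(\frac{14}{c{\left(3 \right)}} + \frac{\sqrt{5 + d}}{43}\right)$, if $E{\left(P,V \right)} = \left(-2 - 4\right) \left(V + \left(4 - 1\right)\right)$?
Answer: $- \frac{11179}{6} + \frac{14373 \sqrt{3}}{43} \approx -1284.2$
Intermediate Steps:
$E{\left(P,V \right)} = -18 - 6 V$ ($E{\left(P,V \right)} = - 6 \left(V + \left(4 - 1\right)\right) = - 6 \left(V + 3\right) = - 6 \left(3 + V\right) = -18 - 6 V$)
$c{\left(a \right)} = -18 - 6 a$
$4791 \left(\frac{14}{c{\left(3 \right)}} + \frac{\sqrt{5 + d}}{43}\right) = 4791 \left(\frac{14}{-18 - 18} + \frac{\sqrt{5 + 22}}{43}\right) = 4791 \left(\frac{14}{-18 - 18} + \sqrt{27} \cdot \frac{1}{43}\right) = 4791 \left(\frac{14}{-36} + 3 \sqrt{3} \cdot \frac{1}{43}\right) = 4791 \left(14 \left(- \frac{1}{36}\right) + \frac{3 \sqrt{3}}{43}\right) = 4791 \left(- \frac{7}{18} + \frac{3 \sqrt{3}}{43}\right) = - \frac{11179}{6} + \frac{14373 \sqrt{3}}{43}$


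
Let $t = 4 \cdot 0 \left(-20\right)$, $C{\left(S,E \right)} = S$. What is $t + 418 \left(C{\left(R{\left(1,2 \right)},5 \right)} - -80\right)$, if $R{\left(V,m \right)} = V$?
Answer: $33858$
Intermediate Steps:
$t = 0$ ($t = 0 \left(-20\right) = 0$)
$t + 418 \left(C{\left(R{\left(1,2 \right)},5 \right)} - -80\right) = 0 + 418 \left(1 - -80\right) = 0 + 418 \left(1 + 80\right) = 0 + 418 \cdot 81 = 0 + 33858 = 33858$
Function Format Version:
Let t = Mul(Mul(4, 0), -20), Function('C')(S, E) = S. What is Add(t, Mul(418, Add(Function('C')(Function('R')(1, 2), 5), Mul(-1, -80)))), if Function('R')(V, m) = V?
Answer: 33858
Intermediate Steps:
t = 0 (t = Mul(0, -20) = 0)
Add(t, Mul(418, Add(Function('C')(Function('R')(1, 2), 5), Mul(-1, -80)))) = Add(0, Mul(418, Add(1, Mul(-1, -80)))) = Add(0, Mul(418, Add(1, 80))) = Add(0, Mul(418, 81)) = Add(0, 33858) = 33858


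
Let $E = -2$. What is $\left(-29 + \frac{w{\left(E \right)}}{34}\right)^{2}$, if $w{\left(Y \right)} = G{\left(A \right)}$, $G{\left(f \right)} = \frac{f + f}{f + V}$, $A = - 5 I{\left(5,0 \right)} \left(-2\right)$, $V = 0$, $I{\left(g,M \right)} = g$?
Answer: $\frac{242064}{289} \approx 837.59$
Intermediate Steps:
$A = 50$ ($A = \left(-5\right) 5 \left(-2\right) = \left(-25\right) \left(-2\right) = 50$)
$G{\left(f \right)} = 2$ ($G{\left(f \right)} = \frac{f + f}{f + 0} = \frac{2 f}{f} = 2$)
$w{\left(Y \right)} = 2$
$\left(-29 + \frac{w{\left(E \right)}}{34}\right)^{2} = \left(-29 + \frac{2}{34}\right)^{2} = \left(-29 + 2 \cdot \frac{1}{34}\right)^{2} = \left(-29 + \frac{1}{17}\right)^{2} = \left(- \frac{492}{17}\right)^{2} = \frac{242064}{289}$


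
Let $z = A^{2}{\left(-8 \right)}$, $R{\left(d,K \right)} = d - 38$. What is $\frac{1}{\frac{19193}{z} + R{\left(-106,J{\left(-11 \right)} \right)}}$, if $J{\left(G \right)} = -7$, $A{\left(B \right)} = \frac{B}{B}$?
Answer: $\frac{1}{19049} \approx 5.2496 \cdot 10^{-5}$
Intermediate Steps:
$A{\left(B \right)} = 1$
$R{\left(d,K \right)} = -38 + d$ ($R{\left(d,K \right)} = d - 38 = -38 + d$)
$z = 1$ ($z = 1^{2} = 1$)
$\frac{1}{\frac{19193}{z} + R{\left(-106,J{\left(-11 \right)} \right)}} = \frac{1}{\frac{19193}{1} - 144} = \frac{1}{19193 \cdot 1 - 144} = \frac{1}{19193 - 144} = \frac{1}{19049}$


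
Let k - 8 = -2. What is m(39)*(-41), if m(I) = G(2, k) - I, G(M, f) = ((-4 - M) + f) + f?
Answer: 1353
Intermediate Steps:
k = 6 (k = 8 - 2 = 6)
G(M, f) = -4 - M + 2*f (G(M, f) = (-4 + f - M) + f = -4 - M + 2*f)
m(I) = 6 - I (m(I) = (-4 - 1*2 + 2*6) - I = (-4 - 2 + 12) - I = 6 - I)
m(39)*(-41) = (6 - 1*39)*(-41) = (6 - 39)*(-41) = -33*(-41) = 1353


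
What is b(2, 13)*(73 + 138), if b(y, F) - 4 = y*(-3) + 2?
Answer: 0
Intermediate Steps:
b(y, F) = 6 - 3*y (b(y, F) = 4 + (y*(-3) + 2) = 4 + (-3*y + 2) = 4 + (2 - 3*y) = 6 - 3*y)
b(2, 13)*(73 + 138) = (6 - 3*2)*(73 + 138) = (6 - 6)*211 = 0*211 = 0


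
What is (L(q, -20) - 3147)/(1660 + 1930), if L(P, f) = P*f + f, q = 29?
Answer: -3747/3590 ≈ -1.0437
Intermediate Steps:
L(P, f) = f + P*f
(L(q, -20) - 3147)/(1660 + 1930) = (-20*(1 + 29) - 3147)/(1660 + 1930) = (-20*30 - 3147)/3590 = (-600 - 3147)*(1/3590) = -3747*1/3590 = -3747/3590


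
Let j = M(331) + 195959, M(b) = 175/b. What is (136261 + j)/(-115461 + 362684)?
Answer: 109964995/81830813 ≈ 1.3438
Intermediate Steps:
j = 64862604/331 (j = 175/331 + 195959 = 64862604/331 ≈ 1.9596e+5)
(136261 + j)/(-115461 + 362684) = (136261 + 64862604/331)/(-115461 + 362684) = (109964995/331)/247223 = (109964995/331)*(1/247223) = 109964995/81830813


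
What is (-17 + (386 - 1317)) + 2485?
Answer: 1537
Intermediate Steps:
(-17 + (386 - 1317)) + 2485 = (-17 - 931) + 2485 = -948 + 2485 = 1537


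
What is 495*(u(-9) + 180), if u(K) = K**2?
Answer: 129195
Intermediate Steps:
495*(u(-9) + 180) = 495*((-9)**2 + 180) = 495*(81 + 180) = 495*261 = 129195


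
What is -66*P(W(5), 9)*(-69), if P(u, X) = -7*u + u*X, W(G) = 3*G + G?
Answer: 182160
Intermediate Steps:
W(G) = 4*G
P(u, X) = -7*u + X*u
-66*P(W(5), 9)*(-69) = -66*4*5*(-7 + 9)*(-69) = -1320*2*(-69) = -66*40*(-69) = -2640*(-69) = 182160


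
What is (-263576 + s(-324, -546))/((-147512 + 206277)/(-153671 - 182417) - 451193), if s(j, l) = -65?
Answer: 88606576408/151640611749 ≈ 0.58432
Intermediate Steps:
(-263576 + s(-324, -546))/((-147512 + 206277)/(-153671 - 182417) - 451193) = (-263576 - 65)/((-147512 + 206277)/(-153671 - 182417) - 451193) = -263641/(58765/(-336088) - 451193) = -263641/(58765*(-1/336088) - 451193) = -263641/(-58765/336088 - 451193) = -263641/(-151640611749/336088) = -263641*(-336088/151640611749) = 88606576408/151640611749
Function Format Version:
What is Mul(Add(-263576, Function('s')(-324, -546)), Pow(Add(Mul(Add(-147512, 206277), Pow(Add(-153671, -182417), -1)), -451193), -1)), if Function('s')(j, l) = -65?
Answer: Rational(88606576408, 151640611749) ≈ 0.58432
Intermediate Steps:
Mul(Add(-263576, Function('s')(-324, -546)), Pow(Add(Mul(Add(-147512, 206277), Pow(Add(-153671, -182417), -1)), -451193), -1)) = Mul(Add(-263576, -65), Pow(Add(Mul(Add(-147512, 206277), Pow(Add(-153671, -182417), -1)), -451193), -1)) = Mul(-263641, Pow(Add(Mul(58765, Pow(-336088, -1)), -451193), -1)) = Mul(-263641, Pow(Add(Mul(58765, Rational(-1, 336088)), -451193), -1)) = Mul(-263641, Pow(Add(Rational(-58765, 336088), -451193), -1)) = Mul(-263641, Pow(Rational(-151640611749, 336088), -1)) = Mul(-263641, Rational(-336088, 151640611749)) = Rational(88606576408, 151640611749)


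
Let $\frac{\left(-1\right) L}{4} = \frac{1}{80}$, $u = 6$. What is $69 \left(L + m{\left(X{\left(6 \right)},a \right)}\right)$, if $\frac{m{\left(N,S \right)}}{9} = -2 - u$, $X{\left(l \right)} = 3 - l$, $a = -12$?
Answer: $- \frac{99429}{20} \approx -4971.5$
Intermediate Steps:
$L = - \frac{1}{20}$ ($L = - \frac{4}{80} = \left(-4\right) \frac{1}{80} = - \frac{1}{20} \approx -0.05$)
$m{\left(N,S \right)} = -72$ ($m{\left(N,S \right)} = 9 \left(-2 - 6\right) = 9 \left(-8\right) = -72$)
$69 \left(L + m{\left(X{\left(6 \right)},a \right)}\right) = 69 \left(- \frac{1}{20} - 72\right) = 69 \left(- \frac{1441}{20}\right) = - \frac{99429}{20}$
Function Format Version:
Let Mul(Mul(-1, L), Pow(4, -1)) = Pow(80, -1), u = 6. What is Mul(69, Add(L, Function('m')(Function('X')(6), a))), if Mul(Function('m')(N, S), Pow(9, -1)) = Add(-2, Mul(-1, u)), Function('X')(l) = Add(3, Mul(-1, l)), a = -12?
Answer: Rational(-99429, 20) ≈ -4971.5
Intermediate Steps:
L = Rational(-1, 20) (L = Mul(-4, Pow(80, -1)) = Mul(-4, Rational(1, 80)) = Rational(-1, 20) ≈ -0.050000)
Function('m')(N, S) = -72 (Function('m')(N, S) = Mul(9, Add(-2, Mul(-1, 6))) = Mul(9, Add(-2, -6)) = Mul(9, -8) = -72)
Mul(69, Add(L, Function('m')(Function('X')(6), a))) = Mul(69, Add(Rational(-1, 20), -72)) = Mul(69, Rational(-1441, 20)) = Rational(-99429, 20)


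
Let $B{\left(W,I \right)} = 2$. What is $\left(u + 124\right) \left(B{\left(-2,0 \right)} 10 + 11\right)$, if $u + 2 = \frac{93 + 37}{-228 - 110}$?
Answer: $\frac{49011}{13} \approx 3770.1$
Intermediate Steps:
$u = - \frac{31}{13}$ ($u = -2 + \frac{93 + 37}{-228 - 110} = -2 + \frac{130}{-338} = -2 + 130 \left(- \frac{1}{338}\right) = -2 - \frac{5}{13} = - \frac{31}{13} \approx -2.3846$)
$\left(u + 124\right) \left(B{\left(-2,0 \right)} 10 + 11\right) = \left(- \frac{31}{13} + 124\right) \left(2 \cdot 10 + 11\right) = \frac{1581 \left(20 + 11\right)}{13} = \frac{1581}{13} \cdot 31 = \frac{49011}{13}$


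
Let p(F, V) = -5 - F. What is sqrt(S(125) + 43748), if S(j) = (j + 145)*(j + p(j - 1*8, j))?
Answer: sqrt(44558) ≈ 211.09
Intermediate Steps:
S(j) = 435 + 3*j (S(j) = (j + 145)*(j + (-5 - (j - 1*8))) = (145 + j)*(j + (-5 - (j - 8))) = (145 + j)*(j + (-5 - (-8 + j))) = (145 + j)*(j + (-5 + (8 - j))) = (145 + j)*(j + (3 - j)) = (145 + j)*3 = 435 + 3*j)
sqrt(S(125) + 43748) = sqrt((435 + 3*125) + 43748) = sqrt((435 + 375) + 43748) = sqrt(810 + 43748) = sqrt(44558)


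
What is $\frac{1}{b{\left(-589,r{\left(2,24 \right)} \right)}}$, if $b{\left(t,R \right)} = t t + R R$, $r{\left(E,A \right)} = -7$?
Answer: $\frac{1}{346970} \approx 2.8821 \cdot 10^{-6}$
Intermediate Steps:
$b{\left(t,R \right)} = R^{2} + t^{2}$ ($b{\left(t,R \right)} = t^{2} + R^{2} = R^{2} + t^{2}$)
$\frac{1}{b{\left(-589,r{\left(2,24 \right)} \right)}} = \frac{1}{\left(-7\right)^{2} + \left(-589\right)^{2}} = \frac{1}{49 + 346921} = \frac{1}{346970}$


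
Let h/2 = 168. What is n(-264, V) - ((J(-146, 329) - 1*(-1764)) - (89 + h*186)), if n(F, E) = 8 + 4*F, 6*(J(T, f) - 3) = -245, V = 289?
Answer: 358865/6 ≈ 59811.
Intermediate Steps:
J(T, f) = -227/6 (J(T, f) = 3 + (1/6)*(-245) = 3 - 245/6 = -227/6)
h = 336 (h = 2*168 = 336)
n(-264, V) - ((J(-146, 329) - 1*(-1764)) - (89 + h*186)) = (8 + 4*(-264)) - ((-227/6 - 1*(-1764)) - (89 + 336*186)) = (8 - 1056) - ((-227/6 + 1764) - (89 + 62496)) = -1048 - (10357/6 - 1*62585) = -1048 - (10357/6 - 62585) = -1048 - 1*(-365153/6) = -1048 + 365153/6 = 358865/6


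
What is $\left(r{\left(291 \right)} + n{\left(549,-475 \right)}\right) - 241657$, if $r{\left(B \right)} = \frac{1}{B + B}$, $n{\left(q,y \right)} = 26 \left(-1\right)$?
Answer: $- \frac{140659505}{582} \approx -2.4168 \cdot 10^{5}$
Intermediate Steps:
$n{\left(q,y \right)} = -26$
$r{\left(B \right)} = \frac{1}{2 B}$
$\left(r{\left(291 \right)} + n{\left(549,-475 \right)}\right) - 241657 = \left(\frac{1}{2 \cdot 291} - 26\right) - 241657 = \left(\frac{1}{2} \cdot \frac{1}{291} - 26\right) - 241657 = \left(\frac{1}{582} - 26\right) - 241657 = - \frac{15131}{582} - 241657 = - \frac{140659505}{582}$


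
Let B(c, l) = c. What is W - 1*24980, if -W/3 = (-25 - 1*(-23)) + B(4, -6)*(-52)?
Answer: -24350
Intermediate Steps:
W = 630 (W = -3*((-25 - 1*(-23)) + 4*(-52)) = -3*((-25 + 23) - 208) = -3*(-2 - 208) = -3*(-210) = 630)
W - 1*24980 = 630 - 1*24980 = 630 - 24980 = -24350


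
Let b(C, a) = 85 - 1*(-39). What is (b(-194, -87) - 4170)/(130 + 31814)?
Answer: -2023/15972 ≈ -0.12666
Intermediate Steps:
b(C, a) = 124 (b(C, a) = 85 + 39 = 124)
(b(-194, -87) - 4170)/(130 + 31814) = (124 - 4170)/(130 + 31814) = -4046/31944 = -4046*1/31944 = -2023/15972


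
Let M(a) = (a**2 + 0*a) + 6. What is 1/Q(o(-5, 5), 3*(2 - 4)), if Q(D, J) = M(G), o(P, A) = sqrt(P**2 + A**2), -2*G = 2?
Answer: 1/7 ≈ 0.14286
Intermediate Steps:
G = -1 (G = -1/2*2 = -1)
o(P, A) = sqrt(A**2 + P**2)
M(a) = 6 + a**2 (M(a) = (a**2 + 0) + 6 = a**2 + 6 = 6 + a**2)
Q(D, J) = 7 (Q(D, J) = 6 + (-1)**2 = 6 + 1 = 7)
1/Q(o(-5, 5), 3*(2 - 4)) = 1/7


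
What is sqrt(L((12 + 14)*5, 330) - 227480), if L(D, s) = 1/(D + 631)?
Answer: I*sqrt(131738444319)/761 ≈ 476.95*I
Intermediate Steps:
L(D, s) = 1/(631 + D)
sqrt(L((12 + 14)*5, 330) - 227480) = sqrt(1/(631 + (12 + 14)*5) - 227480) = sqrt(1/(631 + 26*5) - 227480) = sqrt(1/(631 + 130) - 227480) = sqrt(1/761 - 227480) = sqrt(-173112279/761) = I*sqrt(131738444319)/761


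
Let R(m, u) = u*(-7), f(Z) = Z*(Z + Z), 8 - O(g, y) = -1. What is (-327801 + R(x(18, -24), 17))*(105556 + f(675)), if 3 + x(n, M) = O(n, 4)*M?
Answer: -333431023520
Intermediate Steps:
O(g, y) = 9 (O(g, y) = 8 - 1*(-1) = 8 + 1 = 9)
f(Z) = 2*Z**2 (f(Z) = Z*(2*Z) = 2*Z**2)
x(n, M) = -3 + 9*M
R(m, u) = -7*u
(-327801 + R(x(18, -24), 17))*(105556 + f(675)) = (-327801 - 7*17)*(105556 + 2*675**2) = (-327801 - 119)*(105556 + 2*455625) = -327920*(105556 + 911250) = -327920*1016806 = -333431023520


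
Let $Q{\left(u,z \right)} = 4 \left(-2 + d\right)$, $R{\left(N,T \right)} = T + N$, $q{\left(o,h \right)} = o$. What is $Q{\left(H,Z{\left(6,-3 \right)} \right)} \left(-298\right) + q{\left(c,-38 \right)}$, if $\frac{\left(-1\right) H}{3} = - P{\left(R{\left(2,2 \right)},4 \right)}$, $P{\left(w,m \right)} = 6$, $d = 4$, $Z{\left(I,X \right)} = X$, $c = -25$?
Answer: $-2409$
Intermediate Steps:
$R{\left(N,T \right)} = N + T$
$H = 18$ ($H = - 3 \left(\left(-1\right) 6\right) = \left(-3\right) \left(-6\right) = 18$)
$Q{\left(u,z \right)} = 8$ ($Q{\left(u,z \right)} = 4 \left(-2 + 4\right) = 4 \cdot 2 = 8$)
$Q{\left(H,Z{\left(6,-3 \right)} \right)} \left(-298\right) + q{\left(c,-38 \right)} = 8 \left(-298\right) - 25 = -2384 - 25 = -2409$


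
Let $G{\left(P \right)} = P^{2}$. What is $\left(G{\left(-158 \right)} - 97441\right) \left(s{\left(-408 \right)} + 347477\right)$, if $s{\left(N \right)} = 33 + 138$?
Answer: $-25196484096$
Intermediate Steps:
$s{\left(N \right)} = 171$
$\left(G{\left(-158 \right)} - 97441\right) \left(s{\left(-408 \right)} + 347477\right) = \left(\left(-158\right)^{2} - 97441\right) \left(171 + 347477\right) = \left(24964 + \left(-136768 + \left(-35020 + 74347\right)\right)\right) 347648 = \left(24964 + \left(-136768 + 39327\right)\right) 347648 = \left(24964 - 97441\right) 347648 = \left(-72477\right) 347648 = -25196484096$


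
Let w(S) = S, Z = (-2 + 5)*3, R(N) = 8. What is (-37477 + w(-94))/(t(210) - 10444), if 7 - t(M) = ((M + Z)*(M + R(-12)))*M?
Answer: 37571/10036257 ≈ 0.0037435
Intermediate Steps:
Z = 9 (Z = 3*3 = 9)
t(M) = 7 - M*(8 + M)*(9 + M) (t(M) = 7 - (M + 9)*(M + 8)*M = 7 - (9 + M)*(8 + M)*M = 7 - (8 + M)*(9 + M)*M = 7 - M*(8 + M)*(9 + M))
(-37477 + w(-94))/(t(210) - 10444) = (-37477 - 94)/((7 - 1*210³ - 72*210 - 17*210²) - 10444) = -37571/((7 - 1*9261000 - 15120 - 17*44100) - 10444) = -37571/((7 - 9261000 - 15120 - 749700) - 10444) = -37571/(-10025813 - 10444) = -37571/(-10036257) = -37571*(-1/10036257) = 37571/10036257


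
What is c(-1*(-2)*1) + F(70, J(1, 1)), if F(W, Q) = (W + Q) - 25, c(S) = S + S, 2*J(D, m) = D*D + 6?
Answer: 105/2 ≈ 52.500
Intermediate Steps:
J(D, m) = 3 + D**2/2 (J(D, m) = (D*D + 6)/2 = (D**2 + 6)/2 = (6 + D**2)/2 = 3 + D**2/2)
c(S) = 2*S
F(W, Q) = -25 + Q + W (F(W, Q) = (Q + W) - 25 = -25 + Q + W)
c(-1*(-2)*1) + F(70, J(1, 1)) = 2*(-1*(-2)*1) + (-25 + (3 + (1/2)*1**2) + 70) = 2*(2*1) + (-25 + (3 + (1/2)*1) + 70) = 2*2 + (-25 + (3 + 1/2) + 70) = 4 + (-25 + 7/2 + 70) = 4 + 97/2 = 105/2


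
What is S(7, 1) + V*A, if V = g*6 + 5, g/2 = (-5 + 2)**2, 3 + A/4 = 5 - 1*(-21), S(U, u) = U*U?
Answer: 10445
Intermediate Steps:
S(U, u) = U**2
A = 92 (A = -12 + 4*(5 - 1*(-21)) = -12 + 4*(5 + 21) = -12 + 4*26 = -12 + 104 = 92)
g = 18 (g = 2*(-5 + 2)**2 = 2*(-3)**2 = 2*9 = 18)
V = 113 (V = 18*6 + 5 = 108 + 5 = 113)
S(7, 1) + V*A = 7**2 + 113*92 = 49 + 10396 = 10445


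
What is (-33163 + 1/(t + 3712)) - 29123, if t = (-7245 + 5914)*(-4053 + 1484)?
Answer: -213208154585/3423051 ≈ -62286.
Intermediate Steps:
t = 3419339 (t = -1331*(-2569) = 3419339)
(-33163 + 1/(t + 3712)) - 29123 = (-33163 + 1/(3419339 + 3712)) - 29123 = (-33163 + 1/3423051) - 29123 = -113518640312/3423051 - 29123 = -213208154585/3423051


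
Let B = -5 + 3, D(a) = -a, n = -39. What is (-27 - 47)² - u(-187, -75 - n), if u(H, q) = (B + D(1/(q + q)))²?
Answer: 28367135/5184 ≈ 5472.1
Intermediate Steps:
B = -2
u(H, q) = (-2 - 1/(2*q))² (u(H, q) = (-2 - 1/(q + q))² = (-2 - 1/(2*q))²)
(-27 - 47)² - u(-187, -75 - n) = (-27 - 47)² - (1 + 4*(-75 - 1*(-39)))²/(4*(-75 - 1*(-39))²) = (-74)² - (1 + 4*(-75 + 39))²/(4*(-75 + 39)²) = 5476 - (1 + 4*(-36))²/(4*(-36)²) = 5476 - (1 - 144)²/(4*1296) = 5476 - (-143)²/(4*1296) = 5476 - 20449/(4*1296) = 5476 - 1*20449/5184 = 5476 - 20449/5184 = 28367135/5184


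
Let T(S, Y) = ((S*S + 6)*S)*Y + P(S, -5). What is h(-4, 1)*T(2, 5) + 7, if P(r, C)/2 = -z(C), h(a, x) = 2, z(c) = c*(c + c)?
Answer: 7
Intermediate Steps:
z(c) = 2*c**2 (z(c) = c*(2*c) = 2*c**2)
P(r, C) = -4*C**2 (P(r, C) = 2*(-2*C**2) = -4*C**2)
T(S, Y) = -100 + S*Y*(6 + S**2) (T(S, Y) = ((S*S + 6)*S)*Y - 4*(-5)**2 = ((S**2 + 6)*S)*Y - 4*25 = ((6 + S**2)*S)*Y - 100 = (S*(6 + S**2))*Y - 100 = S*Y*(6 + S**2) - 100 = -100 + S*Y*(6 + S**2))
h(-4, 1)*T(2, 5) + 7 = 2*(-100 + 5*2**3 + 6*2*5) + 7 = 2*(-100 + 5*8 + 60) + 7 = 2*(-100 + 40 + 60) + 7 = 2*0 + 7 = 0 + 7 = 7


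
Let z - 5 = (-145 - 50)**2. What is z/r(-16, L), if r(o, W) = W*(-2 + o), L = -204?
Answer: 19015/1836 ≈ 10.357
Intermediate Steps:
z = 38030 (z = 5 + (-145 - 50)**2 = 5 + (-195)**2 = 5 + 38025 = 38030)
z/r(-16, L) = 38030/((-204*(-2 - 16))) = 38030/((-204*(-18))) = 38030/3672 = 38030*(1/3672) = 19015/1836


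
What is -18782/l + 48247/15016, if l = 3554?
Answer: -55280337/26683432 ≈ -2.0717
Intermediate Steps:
-18782/l + 48247/15016 = -18782/3554 + 48247/15016 = -18782*1/3554 + 48247*(1/15016) = -9391/1777 + 48247/15016 = -55280337/26683432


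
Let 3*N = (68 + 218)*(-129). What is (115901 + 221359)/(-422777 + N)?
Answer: -22484/29005 ≈ -0.77518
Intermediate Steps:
N = -12298 (N = ((68 + 218)*(-129))/3 = (286*(-129))/3 = (⅓)*(-36894) = -12298)
(115901 + 221359)/(-422777 + N) = (115901 + 221359)/(-422777 - 12298) = 337260/(-435075) = 337260*(-1/435075) = -22484/29005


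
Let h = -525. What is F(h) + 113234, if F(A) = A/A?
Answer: 113235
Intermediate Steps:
F(A) = 1
F(h) + 113234 = 1 + 113234 = 113235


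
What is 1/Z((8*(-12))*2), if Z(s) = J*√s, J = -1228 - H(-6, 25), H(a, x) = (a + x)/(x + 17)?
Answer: 7*I*√3/206380 ≈ 5.8748e-5*I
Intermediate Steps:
H(a, x) = (a + x)/(17 + x)
J = -51595/42 (J = -1228 - (-6 + 25)/(17 + 25) = -1228 - 19/42 = -51595/42 ≈ -1228.5)
Z(s) = -51595*√s/42
1/Z((8*(-12))*2) = 1/(-51595*√2*(4*I*√6)/42) = 1/(-51595*8*I*√3/42) = 1/(-206380*I*√3/21) = 7*I*√3/206380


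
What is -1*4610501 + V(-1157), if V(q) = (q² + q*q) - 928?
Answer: -1934131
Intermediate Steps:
V(q) = -928 + 2*q² (V(q) = (q² + q²) - 928 = 2*q² - 928 = -928 + 2*q²)
-1*4610501 + V(-1157) = -1*4610501 + (-928 + 2*(-1157)²) = -4610501 + (-928 + 2*1338649) = -4610501 + (-928 + 2677298) = -4610501 + 2676370 = -1934131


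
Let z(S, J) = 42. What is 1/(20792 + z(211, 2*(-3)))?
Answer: 1/20834 ≈ 4.7998e-5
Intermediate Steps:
1/(20792 + z(211, 2*(-3))) = 1/(20792 + 42) = 1/20834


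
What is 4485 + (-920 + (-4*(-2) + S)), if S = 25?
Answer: 3598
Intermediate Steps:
4485 + (-920 + (-4*(-2) + S)) = 4485 + (-920 + (-4*(-2) + 25)) = 4485 + (-920 + (8 + 25)) = 4485 + (-920 + 33) = 4485 - 887 = 3598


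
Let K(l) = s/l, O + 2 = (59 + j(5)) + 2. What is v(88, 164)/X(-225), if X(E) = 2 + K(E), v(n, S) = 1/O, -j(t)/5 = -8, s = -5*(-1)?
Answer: 5/979 ≈ 0.0051073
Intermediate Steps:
s = 5
j(t) = 40 (j(t) = -5*(-8) = 40)
O = 99 (O = -2 + ((59 + 40) + 2) = -2 + (99 + 2) = -2 + 101 = 99)
K(l) = 5/l
v(n, S) = 1/99
X(E) = 2 + 5/E
v(88, 164)/X(-225) = 1/(99*(2 + 5/(-225))) = 1/(99*(2 + 5*(-1/225))) = 1/(99*(2 - 1/45)) = 1/(99*(89/45)) = (1/99)*(45/89) = 5/979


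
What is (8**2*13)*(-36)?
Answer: -29952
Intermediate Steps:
(8**2*13)*(-36) = (64*13)*(-36) = 832*(-36) = -29952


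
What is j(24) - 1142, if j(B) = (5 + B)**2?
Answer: -301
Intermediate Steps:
j(24) - 1142 = (5 + 24)**2 - 1142 = 29**2 - 1142 = 841 - 1142 = -301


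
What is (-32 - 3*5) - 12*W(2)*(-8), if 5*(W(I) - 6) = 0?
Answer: 529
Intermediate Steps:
W(I) = 6 (W(I) = 6 + (⅕)*0 = 6 + 0 = 6)
(-32 - 3*5) - 12*W(2)*(-8) = (-32 - 3*5) - 12*6*(-8) = (-32 - 15) - 72*(-8) = -47 - 1*(-576) = -47 + 576 = 529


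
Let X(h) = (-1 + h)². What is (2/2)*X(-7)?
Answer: 64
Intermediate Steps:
(2/2)*X(-7) = (2/2)*(-1 - 7)² = (2*(½))*(-8)² = 1*64 = 64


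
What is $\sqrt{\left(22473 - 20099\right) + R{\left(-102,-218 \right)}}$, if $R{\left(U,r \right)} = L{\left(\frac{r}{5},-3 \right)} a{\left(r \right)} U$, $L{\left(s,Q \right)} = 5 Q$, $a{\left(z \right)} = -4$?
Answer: $i \sqrt{3746} \approx 61.205 i$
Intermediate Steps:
$R{\left(U,r \right)} = 60 U$ ($R{\left(U,r \right)} = 5 \left(-3\right) \left(-4\right) U = \left(-15\right) \left(-4\right) U = 60 U$)
$\sqrt{\left(22473 - 20099\right) + R{\left(-102,-218 \right)}} = \sqrt{\left(22473 - 20099\right) + 60 \left(-102\right)} = \sqrt{2374 - 6120} = \sqrt{-3746} = i \sqrt{3746}$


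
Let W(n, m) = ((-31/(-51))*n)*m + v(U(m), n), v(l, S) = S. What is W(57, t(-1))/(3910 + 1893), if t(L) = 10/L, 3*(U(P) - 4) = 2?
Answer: -703/14093 ≈ -0.049883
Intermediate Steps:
U(P) = 14/3 (U(P) = 4 + (1/3)*2 = 4 + 2/3 = 14/3)
W(n, m) = n + 31*m*n/51 (W(n, m) = ((-31/(-51))*n)*m + n = ((-31*(-1/51))*n)*m + n = (31*n/51)*m + n = 31*m*n/51 + n = n + 31*m*n/51)
W(57, t(-1))/(3910 + 1893) = ((1/51)*57*(51 + 31*(10/(-1))))/(3910 + 1893) = ((1/51)*57*(51 + 31*(10*(-1))))/5803 = ((1/51)*57*(51 + 31*(-10)))*(1/5803) = ((1/51)*57*(51 - 310))*(1/5803) = ((1/51)*57*(-259))*(1/5803) = -4921/17*1/5803 = -703/14093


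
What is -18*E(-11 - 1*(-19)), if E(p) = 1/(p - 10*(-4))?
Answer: -3/8 ≈ -0.37500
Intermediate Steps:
E(p) = 1/(40 + p) (E(p) = 1/(p + 40) = 1/(40 + p))
-18*E(-11 - 1*(-19)) = -18/(40 + (-11 - 1*(-19))) = -18/(40 + (-11 + 19)) = -18/(40 + 8) = -18/48 = -18*1/48 = -3/8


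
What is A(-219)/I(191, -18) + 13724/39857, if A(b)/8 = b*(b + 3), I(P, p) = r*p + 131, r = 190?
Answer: -15038025988/131089673 ≈ -114.72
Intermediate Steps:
I(P, p) = 131 + 190*p (I(P, p) = 190*p + 131 = 131 + 190*p)
A(b) = 8*b*(3 + b) (A(b) = 8*(b*(b + 3)) = 8*(b*(3 + b)) = 8*b*(3 + b))
A(-219)/I(191, -18) + 13724/39857 = (8*(-219)*(3 - 219))/(131 + 190*(-18)) + 13724/39857 = (8*(-219)*(-216))/(131 - 3420) + 13724*(1/39857) = 378432/(-3289) + 13724/39857 = 378432*(-1/3289) + 13724/39857 = -378432/3289 + 13724/39857 = -15038025988/131089673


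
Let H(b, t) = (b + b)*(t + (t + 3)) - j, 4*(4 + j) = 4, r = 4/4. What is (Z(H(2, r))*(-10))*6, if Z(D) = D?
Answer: -1380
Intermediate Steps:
r = 1 (r = 4*(1/4) = 1)
j = -3 (j = -4 + (1/4)*4 = -4 + 1 = -3)
H(b, t) = 3 + 2*b*(3 + 2*t) (H(b, t) = (b + b)*(t + (t + 3)) - 1*(-3) = (2*b)*(t + (3 + t)) + 3 = (2*b)*(3 + 2*t) + 3 = 2*b*(3 + 2*t) + 3 = 3 + 2*b*(3 + 2*t))
(Z(H(2, r))*(-10))*6 = ((3 + 6*2 + 4*2*1)*(-10))*6 = ((3 + 12 + 8)*(-10))*6 = (23*(-10))*6 = -230*6 = -1380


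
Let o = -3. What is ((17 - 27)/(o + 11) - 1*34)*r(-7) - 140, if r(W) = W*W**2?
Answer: 47803/4 ≈ 11951.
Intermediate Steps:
r(W) = W**3
((17 - 27)/(o + 11) - 1*34)*r(-7) - 140 = ((17 - 27)/(-3 + 11) - 1*34)*(-7)**3 - 140 = (-10/8 - 34)*(-343) - 140 = (-10*1/8 - 34)*(-343) - 140 = (-5/4 - 34)*(-343) - 140 = -141/4*(-343) - 140 = 48363/4 - 140 = 47803/4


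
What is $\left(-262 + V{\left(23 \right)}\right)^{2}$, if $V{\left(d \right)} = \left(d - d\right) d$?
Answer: $68644$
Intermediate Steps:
$V{\left(d \right)} = 0$ ($V{\left(d \right)} = 0 d = 0$)
$\left(-262 + V{\left(23 \right)}\right)^{2} = \left(-262 + 0\right)^{2} = \left(-262\right)^{2} = 68644$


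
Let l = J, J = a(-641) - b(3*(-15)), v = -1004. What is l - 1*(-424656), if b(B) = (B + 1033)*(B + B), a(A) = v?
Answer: 512572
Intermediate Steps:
a(A) = -1004
b(B) = 2*B*(1033 + B) (b(B) = (1033 + B)*(2*B) = 2*B*(1033 + B))
J = 87916 (J = -1004 - 2*3*(-15)*(1033 + 3*(-15)) = -1004 - 2*(-45)*(1033 - 45) = -1004 - 2*(-45)*988 = -1004 - 1*(-88920) = -1004 + 88920 = 87916)
l = 87916
l - 1*(-424656) = 87916 - 1*(-424656) = 87916 + 424656 = 512572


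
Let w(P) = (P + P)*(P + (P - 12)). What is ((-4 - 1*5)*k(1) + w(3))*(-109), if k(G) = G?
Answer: 4905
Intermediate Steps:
w(P) = 2*P*(-12 + 2*P) (w(P) = (2*P)*(P + (-12 + P)) = (2*P)*(-12 + 2*P) = 2*P*(-12 + 2*P))
((-4 - 1*5)*k(1) + w(3))*(-109) = ((-4 - 1*5)*1 + 4*3*(-6 + 3))*(-109) = ((-4 - 5)*1 + 4*3*(-3))*(-109) = (-9*1 - 36)*(-109) = (-9 - 36)*(-109) = -45*(-109) = 4905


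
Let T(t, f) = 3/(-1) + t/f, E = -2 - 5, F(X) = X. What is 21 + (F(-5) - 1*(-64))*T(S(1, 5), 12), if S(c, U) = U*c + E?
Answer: -995/6 ≈ -165.83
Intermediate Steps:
E = -7
S(c, U) = -7 + U*c (S(c, U) = U*c - 7 = -7 + U*c)
T(t, f) = -3 + t/f (T(t, f) = 3*(-1) + t/f = -3 + t/f)
21 + (F(-5) - 1*(-64))*T(S(1, 5), 12) = 21 + (-5 - 1*(-64))*(-3 + (-7 + 5*1)/12) = 21 + (-5 + 64)*(-3 + (-7 + 5)*(1/12)) = 21 + 59*(-3 - 2*1/12) = 21 + 59*(-3 - ⅙) = 21 + 59*(-19/6) = 21 - 1121/6 = -995/6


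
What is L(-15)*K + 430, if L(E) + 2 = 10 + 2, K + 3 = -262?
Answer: -2220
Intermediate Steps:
K = -265 (K = -3 - 262 = -265)
L(E) = 10 (L(E) = -2 + (10 + 2) = -2 + 12 = 10)
L(-15)*K + 430 = 10*(-265) + 430 = -2650 + 430 = -2220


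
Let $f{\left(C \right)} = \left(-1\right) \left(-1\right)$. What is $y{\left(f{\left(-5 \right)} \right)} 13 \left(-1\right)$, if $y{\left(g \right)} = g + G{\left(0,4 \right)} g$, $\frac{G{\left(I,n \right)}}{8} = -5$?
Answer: $507$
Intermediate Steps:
$G{\left(I,n \right)} = -40$ ($G{\left(I,n \right)} = 8 \left(-5\right) = -40$)
$f{\left(C \right)} = 1$
$y{\left(g \right)} = - 39 g$ ($y{\left(g \right)} = g - 40 g = - 39 g$)
$y{\left(f{\left(-5 \right)} \right)} 13 \left(-1\right) = \left(-39\right) 1 \cdot 13 \left(-1\right) = \left(-39\right) 13 \left(-1\right) = \left(-507\right) \left(-1\right) = 507$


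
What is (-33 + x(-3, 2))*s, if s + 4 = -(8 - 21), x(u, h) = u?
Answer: -324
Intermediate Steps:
s = 9 (s = -4 - (8 - 21) = -4 - 1*(-13) = -4 + 13 = 9)
(-33 + x(-3, 2))*s = (-33 - 3)*9 = -36*9 = -324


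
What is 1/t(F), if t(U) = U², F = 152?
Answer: 1/23104 ≈ 4.3283e-5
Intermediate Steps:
1/t(F) = 1/(152²) = 1/23104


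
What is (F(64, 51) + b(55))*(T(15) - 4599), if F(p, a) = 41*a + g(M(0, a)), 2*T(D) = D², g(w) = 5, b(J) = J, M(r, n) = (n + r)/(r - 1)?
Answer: -19300923/2 ≈ -9.6505e+6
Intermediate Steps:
M(r, n) = (n + r)/(-1 + r)
T(D) = D²/2
F(p, a) = 5 + 41*a (F(p, a) = 41*a + 5 = 5 + 41*a)
(F(64, 51) + b(55))*(T(15) - 4599) = ((5 + 41*51) + 55)*((½)*15² - 4599) = ((5 + 2091) + 55)*((½)*225 - 4599) = (2096 + 55)*(225/2 - 4599) = 2151*(-8973/2) = -19300923/2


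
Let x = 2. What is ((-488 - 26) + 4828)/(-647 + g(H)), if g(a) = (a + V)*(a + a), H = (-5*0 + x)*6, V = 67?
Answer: 4314/1249 ≈ 3.4540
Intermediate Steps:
H = 12 (H = (-5*0 + 2)*6 = (0 + 2)*6 = 2*6 = 12)
g(a) = 2*a*(67 + a) (g(a) = (a + 67)*(a + a) = (67 + a)*(2*a) = 2*a*(67 + a))
((-488 - 26) + 4828)/(-647 + g(H)) = ((-488 - 26) + 4828)/(-647 + 2*12*(67 + 12)) = (-514 + 4828)/(-647 + 2*12*79) = 4314/(-647 + 1896) = 4314/1249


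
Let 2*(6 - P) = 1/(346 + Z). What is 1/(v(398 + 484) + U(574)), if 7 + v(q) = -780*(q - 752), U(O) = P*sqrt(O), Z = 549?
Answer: -162459084350/16474455268083723 - 9611405*sqrt(574)/16474455268083723 ≈ -9.8752e-6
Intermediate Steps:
P = 10739/1790 (P = 6 - 1/(2*(346 + 549)) = 6 - 1/2/895 = 6 - 1/2*1/895 = 6 - 1/1790 = 10739/1790 ≈ 5.9994)
U(O) = 10739*sqrt(O)/1790
v(q) = 586553 - 780*q (v(q) = -7 - 780*(q - 752) = -7 - 780*(-752 + q) = -7 + (586560 - 780*q) = 586553 - 780*q)
1/(v(398 + 484) + U(574)) = 1/((586553 - 780*(398 + 484)) + 10739*sqrt(574)/1790) = 1/((586553 - 780*882) + 10739*sqrt(574)/1790) = 1/((586553 - 687960) + 10739*sqrt(574)/1790) = 1/(-101407 + 10739*sqrt(574)/1790)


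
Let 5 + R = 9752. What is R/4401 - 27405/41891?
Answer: 65372/41891 ≈ 1.5605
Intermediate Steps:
R = 9747 (R = -5 + 9752 = 9747)
R/4401 - 27405/41891 = 9747/4401 - 27405/41891 = 9747*(1/4401) - 27405*1/41891 = 361/163 - 27405/41891 = 65372/41891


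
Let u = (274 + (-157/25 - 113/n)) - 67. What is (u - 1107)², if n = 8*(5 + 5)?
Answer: 131824907929/160000 ≈ 8.2391e+5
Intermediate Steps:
n = 80 (n = 8*10 = 80)
u = 79723/400 (u = (274 + (-157/25 - 113/80)) - 67 = (274 - 3077/400) - 67 = 106523/400 - 67 = 79723/400 ≈ 199.31)
(u - 1107)² = (79723/400 - 1107)² = (-363077/400)² = 131824907929/160000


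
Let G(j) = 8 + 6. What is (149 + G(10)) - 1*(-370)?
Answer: 533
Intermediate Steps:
G(j) = 14
(149 + G(10)) - 1*(-370) = (149 + 14) - 1*(-370) = 163 + 370 = 533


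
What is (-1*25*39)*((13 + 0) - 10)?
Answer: -2925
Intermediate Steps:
(-1*25*39)*((13 + 0) - 10) = (-25*39)*(13 - 10) = -975*3 = -2925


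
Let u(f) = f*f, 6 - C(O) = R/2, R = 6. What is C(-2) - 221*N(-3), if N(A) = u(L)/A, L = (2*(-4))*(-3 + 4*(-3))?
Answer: 1060803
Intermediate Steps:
C(O) = 3 (C(O) = 6 - 6/2 = 6 - 1*3 = 6 - 3 = 3)
L = 120 (L = -8*(-3 - 12) = -8*(-15) = 120)
u(f) = f**2
N(A) = 14400/A (N(A) = 120**2/A = 14400/A)
C(-2) - 221*N(-3) = 3 - 3182400/(-3) = 3 - 3182400*(-1)/3 = 3 - 221*(-4800) = 3 + 1060800 = 1060803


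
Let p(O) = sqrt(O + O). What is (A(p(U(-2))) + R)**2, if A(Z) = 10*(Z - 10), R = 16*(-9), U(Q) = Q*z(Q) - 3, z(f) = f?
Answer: 59736 - 4880*sqrt(2) ≈ 52835.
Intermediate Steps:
U(Q) = -3 + Q**2 (U(Q) = Q*Q - 3 = Q**2 - 3 = -3 + Q**2)
p(O) = sqrt(2)*sqrt(O) (p(O) = sqrt(2*O) = sqrt(2)*sqrt(O))
R = -144
A(Z) = -100 + 10*Z (A(Z) = 10*(-10 + Z) = -100 + 10*Z)
(A(p(U(-2))) + R)**2 = ((-100 + 10*(sqrt(2)*sqrt(-3 + (-2)**2))) - 144)**2 = ((-100 + 10*(sqrt(2)*sqrt(-3 + 4))) - 144)**2 = ((-100 + 10*(sqrt(2)*sqrt(1))) - 144)**2 = ((-100 + 10*(sqrt(2)*1)) - 144)**2 = ((-100 + 10*sqrt(2)) - 144)**2 = (-244 + 10*sqrt(2))**2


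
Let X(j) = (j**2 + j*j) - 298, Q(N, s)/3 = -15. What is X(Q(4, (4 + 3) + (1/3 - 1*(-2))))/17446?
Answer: 1876/8723 ≈ 0.21506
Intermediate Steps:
Q(N, s) = -45 (Q(N, s) = 3*(-15) = -45)
X(j) = -298 + 2*j**2 (X(j) = (j**2 + j**2) - 298 = 2*j**2 - 298 = -298 + 2*j**2)
X(Q(4, (4 + 3) + (1/3 - 1*(-2))))/17446 = (-298 + 2*(-45)**2)/17446 = (-298 + 2*2025)*(1/17446) = (-298 + 4050)*(1/17446) = 3752*(1/17446) = 1876/8723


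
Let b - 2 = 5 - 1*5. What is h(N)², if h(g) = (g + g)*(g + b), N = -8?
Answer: 9216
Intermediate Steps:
b = 2 (b = 2 + (5 - 1*5) = 2 + (5 - 5) = 2 + 0 = 2)
h(g) = 2*g*(2 + g) (h(g) = (g + g)*(g + 2) = (2*g)*(2 + g) = 2*g*(2 + g))
h(N)² = (2*(-8)*(2 - 8))² = (2*(-8)*(-6))² = 96² = 9216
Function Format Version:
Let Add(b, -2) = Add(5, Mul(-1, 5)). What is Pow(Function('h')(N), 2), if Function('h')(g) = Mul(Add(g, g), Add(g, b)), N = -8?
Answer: 9216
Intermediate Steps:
b = 2 (b = Add(2, Add(5, Mul(-1, 5))) = Add(2, Add(5, -5)) = Add(2, 0) = 2)
Function('h')(g) = Mul(2, g, Add(2, g)) (Function('h')(g) = Mul(Add(g, g), Add(g, 2)) = Mul(Mul(2, g), Add(2, g)) = Mul(2, g, Add(2, g)))
Pow(Function('h')(N), 2) = Pow(Mul(2, -8, Add(2, -8)), 2) = Pow(Mul(2, -8, -6), 2) = Pow(96, 2) = 9216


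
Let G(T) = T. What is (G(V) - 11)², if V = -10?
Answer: 441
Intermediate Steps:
(G(V) - 11)² = (-10 - 11)² = (-21)² = 441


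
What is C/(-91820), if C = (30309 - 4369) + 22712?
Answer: -12163/22955 ≈ -0.52986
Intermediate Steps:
C = 48652 (C = 25940 + 22712 = 48652)
C/(-91820) = 48652/(-91820) = 48652*(-1/91820) = -12163/22955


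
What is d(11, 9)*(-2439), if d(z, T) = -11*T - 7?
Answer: 258534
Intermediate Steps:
d(z, T) = -7 - 11*T
d(11, 9)*(-2439) = (-7 - 11*9)*(-2439) = (-7 - 99)*(-2439) = -106*(-2439) = 258534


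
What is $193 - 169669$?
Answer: $-169476$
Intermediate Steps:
$193 - 169669 = -169476$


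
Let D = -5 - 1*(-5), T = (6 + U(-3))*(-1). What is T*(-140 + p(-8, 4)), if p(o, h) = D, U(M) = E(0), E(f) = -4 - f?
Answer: 280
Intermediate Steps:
U(M) = -4 (U(M) = -4 - 1*0 = -4 + 0 = -4)
T = -2 (T = (6 - 4)*(-1) = 2*(-1) = -2)
D = 0 (D = -5 + 5 = 0)
p(o, h) = 0
T*(-140 + p(-8, 4)) = -2*(-140 + 0) = -2*(-140) = 280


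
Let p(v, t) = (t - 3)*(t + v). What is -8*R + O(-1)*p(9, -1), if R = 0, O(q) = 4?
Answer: -128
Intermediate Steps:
p(v, t) = (-3 + t)*(t + v)
-8*R + O(-1)*p(9, -1) = -8*0 + 4*((-1)² - 3*(-1) - 3*9 - 1*9) = 0 + 4*(1 + 3 - 27 - 9) = 0 + 4*(-32) = 0 - 128 = -128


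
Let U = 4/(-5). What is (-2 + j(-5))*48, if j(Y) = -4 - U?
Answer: -1248/5 ≈ -249.60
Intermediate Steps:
U = -4/5 (U = 4*(-1/5) = -4/5 ≈ -0.80000)
j(Y) = -16/5 (j(Y) = -4 - 1*(-4/5) = -4 + 4/5 = -16/5)
(-2 + j(-5))*48 = (-2 - 16/5)*48 = -26/5*48 = -1248/5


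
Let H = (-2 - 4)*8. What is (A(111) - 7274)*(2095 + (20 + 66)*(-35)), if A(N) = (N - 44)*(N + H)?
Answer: 2793495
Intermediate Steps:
H = -48 (H = -6*8 = -48)
A(N) = (-48 + N)*(-44 + N) (A(N) = (N - 44)*(N - 48) = (-44 + N)*(-48 + N) = (-48 + N)*(-44 + N))
(A(111) - 7274)*(2095 + (20 + 66)*(-35)) = ((2112 + 111² - 92*111) - 7274)*(2095 + (20 + 66)*(-35)) = ((2112 + 12321 - 10212) - 7274)*(2095 + 86*(-35)) = (4221 - 7274)*(2095 - 3010) = -3053*(-915) = 2793495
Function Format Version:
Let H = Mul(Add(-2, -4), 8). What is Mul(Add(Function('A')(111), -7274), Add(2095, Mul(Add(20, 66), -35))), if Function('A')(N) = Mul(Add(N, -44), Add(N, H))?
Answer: 2793495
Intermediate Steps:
H = -48 (H = Mul(-6, 8) = -48)
Function('A')(N) = Mul(Add(-48, N), Add(-44, N)) (Function('A')(N) = Mul(Add(N, -44), Add(N, -48)) = Mul(Add(-44, N), Add(-48, N)) = Mul(Add(-48, N), Add(-44, N)))
Mul(Add(Function('A')(111), -7274), Add(2095, Mul(Add(20, 66), -35))) = Mul(Add(Add(2112, Pow(111, 2), Mul(-92, 111)), -7274), Add(2095, Mul(Add(20, 66), -35))) = Mul(Add(Add(2112, 12321, -10212), -7274), Add(2095, Mul(86, -35))) = Mul(Add(4221, -7274), Add(2095, -3010)) = Mul(-3053, -915) = 2793495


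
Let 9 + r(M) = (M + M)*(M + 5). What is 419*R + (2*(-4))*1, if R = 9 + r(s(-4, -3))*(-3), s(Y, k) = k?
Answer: 30160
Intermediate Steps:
r(M) = -9 + 2*M*(5 + M) (r(M) = -9 + (M + M)*(M + 5) = -9 + (2*M)*(5 + M) = -9 + 2*M*(5 + M))
R = 72 (R = 9 + (-9 + 2*(-3)**2 + 10*(-3))*(-3) = 9 + (-9 + 2*9 - 30)*(-3) = 9 + (-9 + 18 - 30)*(-3) = 9 - 21*(-3) = 9 + 63 = 72)
419*R + (2*(-4))*1 = 419*72 + (2*(-4))*1 = 30168 - 8*1 = 30168 - 8 = 30160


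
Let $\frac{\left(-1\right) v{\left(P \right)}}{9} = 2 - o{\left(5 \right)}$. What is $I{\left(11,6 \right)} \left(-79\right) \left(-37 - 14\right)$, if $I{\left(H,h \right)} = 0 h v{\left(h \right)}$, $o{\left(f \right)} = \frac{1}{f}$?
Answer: $0$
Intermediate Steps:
$v{\left(P \right)} = - \frac{81}{5}$ ($v{\left(P \right)} = - 9 \left(2 - \frac{1}{5}\right) = \left(-9\right) \frac{9}{5} = - \frac{81}{5}$)
$I{\left(H,h \right)} = 0$ ($I{\left(H,h \right)} = 0 h \left(- \frac{81}{5}\right) = 0 \left(- \frac{81}{5}\right) = 0$)
$I{\left(11,6 \right)} \left(-79\right) \left(-37 - 14\right) = 0 \left(-79\right) \left(-37 - 14\right) = 0 \left(-51\right) = 0$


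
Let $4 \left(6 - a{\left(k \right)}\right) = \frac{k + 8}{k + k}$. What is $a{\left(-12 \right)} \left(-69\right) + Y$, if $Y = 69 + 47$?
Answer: $- \frac{2361}{8} \approx -295.13$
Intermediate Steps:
$Y = 116$
$a{\left(k \right)} = 6 - \frac{8 + k}{8 k}$ ($a{\left(k \right)} = 6 - \frac{\left(k + 8\right) \frac{1}{k + k}}{4} = 6 - \frac{\left(8 + k\right) \frac{1}{2 k}}{4} = 6 - \frac{\frac{1}{2} \frac{1}{k} \left(8 + k\right)}{4} = 6 - \frac{8 + k}{8 k}$)
$a{\left(-12 \right)} \left(-69\right) + Y = \left(\frac{47}{8} - \frac{1}{-12}\right) \left(-69\right) + 116 = \left(\frac{47}{8} - - \frac{1}{12}\right) \left(-69\right) + 116 = \left(\frac{47}{8} + \frac{1}{12}\right) \left(-69\right) + 116 = \frac{143}{24} \left(-69\right) + 116 = - \frac{3289}{8} + 116 = - \frac{2361}{8}$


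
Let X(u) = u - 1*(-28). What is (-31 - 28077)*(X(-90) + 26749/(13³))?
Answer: 3076842220/2197 ≈ 1.4005e+6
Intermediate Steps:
X(u) = 28 + u (X(u) = u + 28 = 28 + u)
(-31 - 28077)*(X(-90) + 26749/(13³)) = (-31 - 28077)*((28 - 90) + 26749/(13³)) = -28108*(-62 + 26749/2197) = -28108*(-109465/2197) = 3076842220/2197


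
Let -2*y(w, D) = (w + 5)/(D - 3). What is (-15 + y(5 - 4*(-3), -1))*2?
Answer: -49/2 ≈ -24.500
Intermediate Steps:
y(w, D) = -(5 + w)/(2*(-3 + D)) (y(w, D) = -(w + 5)/(2*(D - 3)) = -(5 + w)/(2*(-3 + D)))
(-15 + y(5 - 4*(-3), -1))*2 = (-15 + (-5 - (5 - 4*(-3)))/(2*(-3 - 1)))*2 = (-15 + (½)*(-5 - (5 + 12))/(-4))*2 = (-15 + (½)*(-¼)*(-5 - 1*17))*2 = (-15 + (½)*(-¼)*(-5 - 17))*2 = (-15 + (½)*(-¼)*(-22))*2 = (-15 + 11/4)*2 = -49/4*2 = -49/2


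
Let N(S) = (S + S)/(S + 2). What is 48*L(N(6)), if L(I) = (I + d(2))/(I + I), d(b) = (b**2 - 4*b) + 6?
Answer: 56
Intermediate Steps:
d(b) = 6 + b**2 - 4*b
N(S) = 2*S/(2 + S) (N(S) = (2*S)/(2 + S) = 2*S/(2 + S))
L(I) = (2 + I)/(2*I) (L(I) = (I + (6 + 2**2 - 4*2))/(I + I) = (I + (6 + 4 - 8))/((2*I)) = (I + 2)*(1/(2*I)) = (2 + I)*(1/(2*I)) = (2 + I)/(2*I))
48*L(N(6)) = 48*((2 + 2*6/(2 + 6))/(2*((2*6/(2 + 6))))) = 48*((2 + 2*6/8)/(2*((2*6/8)))) = 48*((2 + 2*6*(1/8))/(2*((2*6*(1/8))))) = 48*((2 + 3/2)/(2*(3/2))) = 48*((1/2)*(2/3)*(7/2)) = 48*(7/6) = 56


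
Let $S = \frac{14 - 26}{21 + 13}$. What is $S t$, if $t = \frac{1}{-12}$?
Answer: $\frac{1}{34} \approx 0.029412$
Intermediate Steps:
$t = - \frac{1}{12} \approx -0.083333$
$S = - \frac{6}{17}$ ($S = - \frac{12}{34} = \left(-12\right) \frac{1}{34} = - \frac{6}{17} \approx -0.35294$)
$S t = \left(- \frac{6}{17}\right) \left(- \frac{1}{12}\right) = \frac{1}{34}$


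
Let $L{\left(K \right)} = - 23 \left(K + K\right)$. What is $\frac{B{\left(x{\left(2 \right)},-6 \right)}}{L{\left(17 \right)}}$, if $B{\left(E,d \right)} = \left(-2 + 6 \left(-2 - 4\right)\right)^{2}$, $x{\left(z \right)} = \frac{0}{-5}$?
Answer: $- \frac{722}{391} \approx -1.8465$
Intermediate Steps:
$x{\left(z \right)} = 0$ ($x{\left(z \right)} = 0 \left(- \frac{1}{5}\right) = 0$)
$B{\left(E,d \right)} = 1444$ ($B{\left(E,d \right)} = \left(-2 + 6 \left(-6\right)\right)^{2} = \left(-2 - 36\right)^{2} = \left(-38\right)^{2} = 1444$)
$L{\left(K \right)} = - 46 K$ ($L{\left(K \right)} = - 23 \cdot 2 K = - 46 K$)
$\frac{B{\left(x{\left(2 \right)},-6 \right)}}{L{\left(17 \right)}} = \frac{1444}{\left(-46\right) 17} = \frac{1444}{-782} = 1444 \left(- \frac{1}{782}\right) = - \frac{722}{391}$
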